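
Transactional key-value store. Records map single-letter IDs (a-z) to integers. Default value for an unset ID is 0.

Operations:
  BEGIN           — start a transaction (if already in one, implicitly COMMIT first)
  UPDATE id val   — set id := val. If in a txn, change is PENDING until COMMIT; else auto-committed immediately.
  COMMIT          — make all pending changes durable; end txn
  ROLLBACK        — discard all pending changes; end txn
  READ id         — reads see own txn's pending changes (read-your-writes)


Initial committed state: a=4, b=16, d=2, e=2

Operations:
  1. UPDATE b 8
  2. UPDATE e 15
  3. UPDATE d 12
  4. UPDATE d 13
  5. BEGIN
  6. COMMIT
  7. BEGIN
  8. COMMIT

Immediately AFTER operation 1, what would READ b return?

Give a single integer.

Initial committed: {a=4, b=16, d=2, e=2}
Op 1: UPDATE b=8 (auto-commit; committed b=8)
After op 1: visible(b) = 8 (pending={}, committed={a=4, b=8, d=2, e=2})

Answer: 8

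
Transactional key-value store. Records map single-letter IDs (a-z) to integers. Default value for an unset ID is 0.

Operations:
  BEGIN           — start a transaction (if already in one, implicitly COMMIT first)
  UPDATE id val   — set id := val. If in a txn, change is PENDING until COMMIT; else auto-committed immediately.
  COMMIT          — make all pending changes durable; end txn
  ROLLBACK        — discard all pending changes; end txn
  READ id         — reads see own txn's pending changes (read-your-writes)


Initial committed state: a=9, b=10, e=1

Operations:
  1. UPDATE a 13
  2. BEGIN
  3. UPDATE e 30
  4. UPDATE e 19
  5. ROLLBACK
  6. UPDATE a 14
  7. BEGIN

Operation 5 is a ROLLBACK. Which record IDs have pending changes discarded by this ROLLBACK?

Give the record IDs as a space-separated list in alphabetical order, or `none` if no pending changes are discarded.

Initial committed: {a=9, b=10, e=1}
Op 1: UPDATE a=13 (auto-commit; committed a=13)
Op 2: BEGIN: in_txn=True, pending={}
Op 3: UPDATE e=30 (pending; pending now {e=30})
Op 4: UPDATE e=19 (pending; pending now {e=19})
Op 5: ROLLBACK: discarded pending ['e']; in_txn=False
Op 6: UPDATE a=14 (auto-commit; committed a=14)
Op 7: BEGIN: in_txn=True, pending={}
ROLLBACK at op 5 discards: ['e']

Answer: e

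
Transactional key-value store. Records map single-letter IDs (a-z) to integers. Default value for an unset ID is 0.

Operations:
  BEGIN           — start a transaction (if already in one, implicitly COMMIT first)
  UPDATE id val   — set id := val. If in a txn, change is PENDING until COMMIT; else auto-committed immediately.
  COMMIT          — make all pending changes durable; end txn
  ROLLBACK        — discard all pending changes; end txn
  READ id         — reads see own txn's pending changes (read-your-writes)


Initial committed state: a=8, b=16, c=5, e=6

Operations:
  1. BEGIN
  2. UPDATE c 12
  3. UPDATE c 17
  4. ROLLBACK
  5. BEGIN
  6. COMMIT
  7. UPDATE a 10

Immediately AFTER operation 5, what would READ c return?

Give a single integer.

Answer: 5

Derivation:
Initial committed: {a=8, b=16, c=5, e=6}
Op 1: BEGIN: in_txn=True, pending={}
Op 2: UPDATE c=12 (pending; pending now {c=12})
Op 3: UPDATE c=17 (pending; pending now {c=17})
Op 4: ROLLBACK: discarded pending ['c']; in_txn=False
Op 5: BEGIN: in_txn=True, pending={}
After op 5: visible(c) = 5 (pending={}, committed={a=8, b=16, c=5, e=6})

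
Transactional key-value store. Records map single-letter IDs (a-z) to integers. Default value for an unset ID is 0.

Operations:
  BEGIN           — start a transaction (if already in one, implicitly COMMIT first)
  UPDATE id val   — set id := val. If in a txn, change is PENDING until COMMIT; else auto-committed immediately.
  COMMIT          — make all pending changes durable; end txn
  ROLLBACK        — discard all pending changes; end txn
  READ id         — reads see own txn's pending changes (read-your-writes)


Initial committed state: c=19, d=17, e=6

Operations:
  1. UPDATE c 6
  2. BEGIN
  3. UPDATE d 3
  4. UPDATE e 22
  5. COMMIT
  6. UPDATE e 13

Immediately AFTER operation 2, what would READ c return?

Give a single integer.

Answer: 6

Derivation:
Initial committed: {c=19, d=17, e=6}
Op 1: UPDATE c=6 (auto-commit; committed c=6)
Op 2: BEGIN: in_txn=True, pending={}
After op 2: visible(c) = 6 (pending={}, committed={c=6, d=17, e=6})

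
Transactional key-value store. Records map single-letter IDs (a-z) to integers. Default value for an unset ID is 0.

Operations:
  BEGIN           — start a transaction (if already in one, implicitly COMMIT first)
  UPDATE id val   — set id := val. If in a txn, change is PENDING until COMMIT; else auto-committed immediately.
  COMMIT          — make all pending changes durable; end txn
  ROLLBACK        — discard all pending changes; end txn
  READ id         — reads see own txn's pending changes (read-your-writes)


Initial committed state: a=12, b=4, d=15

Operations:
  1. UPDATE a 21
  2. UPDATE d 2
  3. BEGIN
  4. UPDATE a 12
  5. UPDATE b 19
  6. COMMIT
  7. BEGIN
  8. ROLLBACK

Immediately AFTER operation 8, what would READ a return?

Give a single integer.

Answer: 12

Derivation:
Initial committed: {a=12, b=4, d=15}
Op 1: UPDATE a=21 (auto-commit; committed a=21)
Op 2: UPDATE d=2 (auto-commit; committed d=2)
Op 3: BEGIN: in_txn=True, pending={}
Op 4: UPDATE a=12 (pending; pending now {a=12})
Op 5: UPDATE b=19 (pending; pending now {a=12, b=19})
Op 6: COMMIT: merged ['a', 'b'] into committed; committed now {a=12, b=19, d=2}
Op 7: BEGIN: in_txn=True, pending={}
Op 8: ROLLBACK: discarded pending []; in_txn=False
After op 8: visible(a) = 12 (pending={}, committed={a=12, b=19, d=2})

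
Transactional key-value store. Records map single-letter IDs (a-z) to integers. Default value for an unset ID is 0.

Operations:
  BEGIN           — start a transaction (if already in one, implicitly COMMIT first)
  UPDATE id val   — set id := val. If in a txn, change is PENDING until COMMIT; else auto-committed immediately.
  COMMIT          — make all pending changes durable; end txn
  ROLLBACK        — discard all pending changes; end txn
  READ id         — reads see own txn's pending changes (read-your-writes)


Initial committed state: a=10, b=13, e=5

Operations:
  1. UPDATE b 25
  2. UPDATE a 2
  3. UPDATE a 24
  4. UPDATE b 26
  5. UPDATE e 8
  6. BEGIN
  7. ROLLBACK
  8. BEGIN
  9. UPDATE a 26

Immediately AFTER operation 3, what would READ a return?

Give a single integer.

Initial committed: {a=10, b=13, e=5}
Op 1: UPDATE b=25 (auto-commit; committed b=25)
Op 2: UPDATE a=2 (auto-commit; committed a=2)
Op 3: UPDATE a=24 (auto-commit; committed a=24)
After op 3: visible(a) = 24 (pending={}, committed={a=24, b=25, e=5})

Answer: 24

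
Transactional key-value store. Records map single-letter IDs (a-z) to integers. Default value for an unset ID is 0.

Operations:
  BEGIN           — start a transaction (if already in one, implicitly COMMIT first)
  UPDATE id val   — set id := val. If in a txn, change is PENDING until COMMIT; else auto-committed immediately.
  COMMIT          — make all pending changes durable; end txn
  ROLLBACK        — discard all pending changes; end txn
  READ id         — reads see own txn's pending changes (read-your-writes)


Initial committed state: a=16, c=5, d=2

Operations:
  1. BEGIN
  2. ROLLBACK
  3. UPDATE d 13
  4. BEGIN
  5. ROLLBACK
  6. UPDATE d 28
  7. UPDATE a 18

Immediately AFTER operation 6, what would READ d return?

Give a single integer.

Initial committed: {a=16, c=5, d=2}
Op 1: BEGIN: in_txn=True, pending={}
Op 2: ROLLBACK: discarded pending []; in_txn=False
Op 3: UPDATE d=13 (auto-commit; committed d=13)
Op 4: BEGIN: in_txn=True, pending={}
Op 5: ROLLBACK: discarded pending []; in_txn=False
Op 6: UPDATE d=28 (auto-commit; committed d=28)
After op 6: visible(d) = 28 (pending={}, committed={a=16, c=5, d=28})

Answer: 28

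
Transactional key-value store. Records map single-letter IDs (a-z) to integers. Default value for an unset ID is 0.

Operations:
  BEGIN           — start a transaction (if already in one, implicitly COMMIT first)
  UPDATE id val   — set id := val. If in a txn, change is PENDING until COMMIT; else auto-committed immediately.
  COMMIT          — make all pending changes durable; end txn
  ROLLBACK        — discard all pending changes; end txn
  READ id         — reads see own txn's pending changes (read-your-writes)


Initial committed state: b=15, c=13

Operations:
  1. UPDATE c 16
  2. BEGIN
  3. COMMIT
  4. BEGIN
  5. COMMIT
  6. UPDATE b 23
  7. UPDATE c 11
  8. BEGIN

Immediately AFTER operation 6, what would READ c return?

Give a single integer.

Answer: 16

Derivation:
Initial committed: {b=15, c=13}
Op 1: UPDATE c=16 (auto-commit; committed c=16)
Op 2: BEGIN: in_txn=True, pending={}
Op 3: COMMIT: merged [] into committed; committed now {b=15, c=16}
Op 4: BEGIN: in_txn=True, pending={}
Op 5: COMMIT: merged [] into committed; committed now {b=15, c=16}
Op 6: UPDATE b=23 (auto-commit; committed b=23)
After op 6: visible(c) = 16 (pending={}, committed={b=23, c=16})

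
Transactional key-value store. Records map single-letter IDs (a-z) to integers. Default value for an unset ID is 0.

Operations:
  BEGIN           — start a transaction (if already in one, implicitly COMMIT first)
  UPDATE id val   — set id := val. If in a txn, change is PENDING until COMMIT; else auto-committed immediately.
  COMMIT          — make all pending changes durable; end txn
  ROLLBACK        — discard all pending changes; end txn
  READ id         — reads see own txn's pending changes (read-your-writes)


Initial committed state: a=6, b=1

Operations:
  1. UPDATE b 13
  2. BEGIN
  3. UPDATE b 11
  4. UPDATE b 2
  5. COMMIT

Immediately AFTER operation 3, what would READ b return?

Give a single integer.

Initial committed: {a=6, b=1}
Op 1: UPDATE b=13 (auto-commit; committed b=13)
Op 2: BEGIN: in_txn=True, pending={}
Op 3: UPDATE b=11 (pending; pending now {b=11})
After op 3: visible(b) = 11 (pending={b=11}, committed={a=6, b=13})

Answer: 11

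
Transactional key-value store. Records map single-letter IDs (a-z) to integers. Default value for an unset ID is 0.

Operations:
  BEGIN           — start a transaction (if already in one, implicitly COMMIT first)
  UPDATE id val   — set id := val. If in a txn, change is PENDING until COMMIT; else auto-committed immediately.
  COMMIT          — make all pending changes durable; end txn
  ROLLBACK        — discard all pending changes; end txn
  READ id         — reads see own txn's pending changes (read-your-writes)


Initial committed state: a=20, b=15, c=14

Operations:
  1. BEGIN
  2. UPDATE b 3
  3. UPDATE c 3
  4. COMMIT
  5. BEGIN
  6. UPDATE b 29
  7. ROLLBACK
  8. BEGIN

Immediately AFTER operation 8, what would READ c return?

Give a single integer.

Initial committed: {a=20, b=15, c=14}
Op 1: BEGIN: in_txn=True, pending={}
Op 2: UPDATE b=3 (pending; pending now {b=3})
Op 3: UPDATE c=3 (pending; pending now {b=3, c=3})
Op 4: COMMIT: merged ['b', 'c'] into committed; committed now {a=20, b=3, c=3}
Op 5: BEGIN: in_txn=True, pending={}
Op 6: UPDATE b=29 (pending; pending now {b=29})
Op 7: ROLLBACK: discarded pending ['b']; in_txn=False
Op 8: BEGIN: in_txn=True, pending={}
After op 8: visible(c) = 3 (pending={}, committed={a=20, b=3, c=3})

Answer: 3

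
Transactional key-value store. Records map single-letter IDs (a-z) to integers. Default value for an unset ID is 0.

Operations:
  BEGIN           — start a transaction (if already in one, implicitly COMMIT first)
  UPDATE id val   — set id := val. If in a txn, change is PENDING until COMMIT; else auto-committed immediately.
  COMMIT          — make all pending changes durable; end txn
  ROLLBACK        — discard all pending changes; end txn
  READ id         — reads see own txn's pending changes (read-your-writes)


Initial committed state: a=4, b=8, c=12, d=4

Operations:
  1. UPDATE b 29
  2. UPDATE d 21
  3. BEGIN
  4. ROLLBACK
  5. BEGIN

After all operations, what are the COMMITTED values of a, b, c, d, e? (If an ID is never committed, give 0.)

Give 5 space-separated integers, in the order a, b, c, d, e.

Initial committed: {a=4, b=8, c=12, d=4}
Op 1: UPDATE b=29 (auto-commit; committed b=29)
Op 2: UPDATE d=21 (auto-commit; committed d=21)
Op 3: BEGIN: in_txn=True, pending={}
Op 4: ROLLBACK: discarded pending []; in_txn=False
Op 5: BEGIN: in_txn=True, pending={}
Final committed: {a=4, b=29, c=12, d=21}

Answer: 4 29 12 21 0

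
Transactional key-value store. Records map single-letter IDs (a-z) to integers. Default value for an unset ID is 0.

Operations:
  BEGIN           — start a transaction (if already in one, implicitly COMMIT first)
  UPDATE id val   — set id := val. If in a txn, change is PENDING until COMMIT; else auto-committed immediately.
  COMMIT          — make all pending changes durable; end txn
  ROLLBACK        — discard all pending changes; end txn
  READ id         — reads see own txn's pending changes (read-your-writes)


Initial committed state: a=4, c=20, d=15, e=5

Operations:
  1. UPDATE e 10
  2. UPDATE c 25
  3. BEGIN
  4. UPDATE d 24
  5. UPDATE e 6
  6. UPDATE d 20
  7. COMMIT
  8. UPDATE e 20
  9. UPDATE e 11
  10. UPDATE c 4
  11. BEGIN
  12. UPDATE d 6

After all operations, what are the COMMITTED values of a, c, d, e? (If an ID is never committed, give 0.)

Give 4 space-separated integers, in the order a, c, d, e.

Answer: 4 4 20 11

Derivation:
Initial committed: {a=4, c=20, d=15, e=5}
Op 1: UPDATE e=10 (auto-commit; committed e=10)
Op 2: UPDATE c=25 (auto-commit; committed c=25)
Op 3: BEGIN: in_txn=True, pending={}
Op 4: UPDATE d=24 (pending; pending now {d=24})
Op 5: UPDATE e=6 (pending; pending now {d=24, e=6})
Op 6: UPDATE d=20 (pending; pending now {d=20, e=6})
Op 7: COMMIT: merged ['d', 'e'] into committed; committed now {a=4, c=25, d=20, e=6}
Op 8: UPDATE e=20 (auto-commit; committed e=20)
Op 9: UPDATE e=11 (auto-commit; committed e=11)
Op 10: UPDATE c=4 (auto-commit; committed c=4)
Op 11: BEGIN: in_txn=True, pending={}
Op 12: UPDATE d=6 (pending; pending now {d=6})
Final committed: {a=4, c=4, d=20, e=11}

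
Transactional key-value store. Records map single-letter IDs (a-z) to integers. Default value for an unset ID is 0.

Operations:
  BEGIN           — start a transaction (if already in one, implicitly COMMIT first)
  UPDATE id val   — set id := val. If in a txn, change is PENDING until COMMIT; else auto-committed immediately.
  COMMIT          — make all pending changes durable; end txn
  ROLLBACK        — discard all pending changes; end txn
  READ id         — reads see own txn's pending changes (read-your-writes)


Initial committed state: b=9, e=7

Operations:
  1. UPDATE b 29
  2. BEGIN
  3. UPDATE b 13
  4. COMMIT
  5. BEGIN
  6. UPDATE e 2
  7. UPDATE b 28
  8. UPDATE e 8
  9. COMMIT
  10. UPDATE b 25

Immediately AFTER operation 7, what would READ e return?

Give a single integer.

Answer: 2

Derivation:
Initial committed: {b=9, e=7}
Op 1: UPDATE b=29 (auto-commit; committed b=29)
Op 2: BEGIN: in_txn=True, pending={}
Op 3: UPDATE b=13 (pending; pending now {b=13})
Op 4: COMMIT: merged ['b'] into committed; committed now {b=13, e=7}
Op 5: BEGIN: in_txn=True, pending={}
Op 6: UPDATE e=2 (pending; pending now {e=2})
Op 7: UPDATE b=28 (pending; pending now {b=28, e=2})
After op 7: visible(e) = 2 (pending={b=28, e=2}, committed={b=13, e=7})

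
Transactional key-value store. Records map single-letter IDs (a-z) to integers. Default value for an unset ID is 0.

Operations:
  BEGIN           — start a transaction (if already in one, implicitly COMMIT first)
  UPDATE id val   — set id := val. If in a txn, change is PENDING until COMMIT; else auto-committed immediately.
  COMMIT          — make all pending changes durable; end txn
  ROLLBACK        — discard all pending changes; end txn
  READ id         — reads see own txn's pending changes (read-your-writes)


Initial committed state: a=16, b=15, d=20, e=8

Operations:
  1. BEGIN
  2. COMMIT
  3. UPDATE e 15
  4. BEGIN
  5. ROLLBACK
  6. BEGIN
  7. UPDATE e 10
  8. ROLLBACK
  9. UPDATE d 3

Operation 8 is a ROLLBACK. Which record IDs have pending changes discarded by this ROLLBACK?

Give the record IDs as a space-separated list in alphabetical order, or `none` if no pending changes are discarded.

Initial committed: {a=16, b=15, d=20, e=8}
Op 1: BEGIN: in_txn=True, pending={}
Op 2: COMMIT: merged [] into committed; committed now {a=16, b=15, d=20, e=8}
Op 3: UPDATE e=15 (auto-commit; committed e=15)
Op 4: BEGIN: in_txn=True, pending={}
Op 5: ROLLBACK: discarded pending []; in_txn=False
Op 6: BEGIN: in_txn=True, pending={}
Op 7: UPDATE e=10 (pending; pending now {e=10})
Op 8: ROLLBACK: discarded pending ['e']; in_txn=False
Op 9: UPDATE d=3 (auto-commit; committed d=3)
ROLLBACK at op 8 discards: ['e']

Answer: e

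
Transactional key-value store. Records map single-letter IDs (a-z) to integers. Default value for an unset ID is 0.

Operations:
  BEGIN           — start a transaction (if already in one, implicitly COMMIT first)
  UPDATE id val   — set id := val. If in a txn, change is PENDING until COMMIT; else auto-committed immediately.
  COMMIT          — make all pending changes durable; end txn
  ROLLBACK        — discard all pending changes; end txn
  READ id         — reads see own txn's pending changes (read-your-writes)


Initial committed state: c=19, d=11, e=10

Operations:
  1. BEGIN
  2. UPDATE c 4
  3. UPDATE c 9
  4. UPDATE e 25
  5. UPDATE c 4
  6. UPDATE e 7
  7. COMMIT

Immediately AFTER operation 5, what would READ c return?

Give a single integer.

Initial committed: {c=19, d=11, e=10}
Op 1: BEGIN: in_txn=True, pending={}
Op 2: UPDATE c=4 (pending; pending now {c=4})
Op 3: UPDATE c=9 (pending; pending now {c=9})
Op 4: UPDATE e=25 (pending; pending now {c=9, e=25})
Op 5: UPDATE c=4 (pending; pending now {c=4, e=25})
After op 5: visible(c) = 4 (pending={c=4, e=25}, committed={c=19, d=11, e=10})

Answer: 4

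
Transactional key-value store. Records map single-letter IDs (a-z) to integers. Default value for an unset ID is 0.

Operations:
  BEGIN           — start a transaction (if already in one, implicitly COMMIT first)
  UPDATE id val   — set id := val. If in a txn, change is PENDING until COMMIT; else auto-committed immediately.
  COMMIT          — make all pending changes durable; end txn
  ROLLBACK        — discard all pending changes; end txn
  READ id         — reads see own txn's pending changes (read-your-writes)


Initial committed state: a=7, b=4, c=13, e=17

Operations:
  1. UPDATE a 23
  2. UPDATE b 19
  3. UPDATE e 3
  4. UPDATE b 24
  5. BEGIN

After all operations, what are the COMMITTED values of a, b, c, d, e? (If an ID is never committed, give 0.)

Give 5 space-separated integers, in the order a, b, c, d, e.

Initial committed: {a=7, b=4, c=13, e=17}
Op 1: UPDATE a=23 (auto-commit; committed a=23)
Op 2: UPDATE b=19 (auto-commit; committed b=19)
Op 3: UPDATE e=3 (auto-commit; committed e=3)
Op 4: UPDATE b=24 (auto-commit; committed b=24)
Op 5: BEGIN: in_txn=True, pending={}
Final committed: {a=23, b=24, c=13, e=3}

Answer: 23 24 13 0 3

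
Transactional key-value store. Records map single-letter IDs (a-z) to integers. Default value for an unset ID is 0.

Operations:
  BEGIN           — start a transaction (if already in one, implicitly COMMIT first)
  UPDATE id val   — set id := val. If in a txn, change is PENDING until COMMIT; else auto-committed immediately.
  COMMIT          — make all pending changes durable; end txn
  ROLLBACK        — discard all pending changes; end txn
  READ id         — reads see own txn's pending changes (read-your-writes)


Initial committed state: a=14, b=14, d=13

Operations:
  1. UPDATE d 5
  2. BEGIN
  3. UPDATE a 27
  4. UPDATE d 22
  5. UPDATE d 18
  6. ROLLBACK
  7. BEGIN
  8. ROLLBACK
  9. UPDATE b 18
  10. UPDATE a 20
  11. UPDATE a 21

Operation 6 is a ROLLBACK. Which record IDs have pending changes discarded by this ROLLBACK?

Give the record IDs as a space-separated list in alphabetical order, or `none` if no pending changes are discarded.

Answer: a d

Derivation:
Initial committed: {a=14, b=14, d=13}
Op 1: UPDATE d=5 (auto-commit; committed d=5)
Op 2: BEGIN: in_txn=True, pending={}
Op 3: UPDATE a=27 (pending; pending now {a=27})
Op 4: UPDATE d=22 (pending; pending now {a=27, d=22})
Op 5: UPDATE d=18 (pending; pending now {a=27, d=18})
Op 6: ROLLBACK: discarded pending ['a', 'd']; in_txn=False
Op 7: BEGIN: in_txn=True, pending={}
Op 8: ROLLBACK: discarded pending []; in_txn=False
Op 9: UPDATE b=18 (auto-commit; committed b=18)
Op 10: UPDATE a=20 (auto-commit; committed a=20)
Op 11: UPDATE a=21 (auto-commit; committed a=21)
ROLLBACK at op 6 discards: ['a', 'd']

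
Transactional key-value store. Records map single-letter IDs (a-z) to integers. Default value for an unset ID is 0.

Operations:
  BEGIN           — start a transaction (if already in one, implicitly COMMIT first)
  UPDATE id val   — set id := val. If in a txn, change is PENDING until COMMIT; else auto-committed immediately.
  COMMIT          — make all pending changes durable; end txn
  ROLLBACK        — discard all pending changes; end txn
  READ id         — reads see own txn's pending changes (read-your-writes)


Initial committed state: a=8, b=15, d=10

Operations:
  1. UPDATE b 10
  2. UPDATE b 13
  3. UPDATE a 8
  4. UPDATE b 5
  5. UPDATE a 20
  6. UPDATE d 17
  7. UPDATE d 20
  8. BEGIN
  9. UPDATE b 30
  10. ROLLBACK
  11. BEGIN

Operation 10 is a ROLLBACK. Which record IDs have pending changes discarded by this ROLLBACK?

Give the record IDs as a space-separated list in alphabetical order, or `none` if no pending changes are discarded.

Answer: b

Derivation:
Initial committed: {a=8, b=15, d=10}
Op 1: UPDATE b=10 (auto-commit; committed b=10)
Op 2: UPDATE b=13 (auto-commit; committed b=13)
Op 3: UPDATE a=8 (auto-commit; committed a=8)
Op 4: UPDATE b=5 (auto-commit; committed b=5)
Op 5: UPDATE a=20 (auto-commit; committed a=20)
Op 6: UPDATE d=17 (auto-commit; committed d=17)
Op 7: UPDATE d=20 (auto-commit; committed d=20)
Op 8: BEGIN: in_txn=True, pending={}
Op 9: UPDATE b=30 (pending; pending now {b=30})
Op 10: ROLLBACK: discarded pending ['b']; in_txn=False
Op 11: BEGIN: in_txn=True, pending={}
ROLLBACK at op 10 discards: ['b']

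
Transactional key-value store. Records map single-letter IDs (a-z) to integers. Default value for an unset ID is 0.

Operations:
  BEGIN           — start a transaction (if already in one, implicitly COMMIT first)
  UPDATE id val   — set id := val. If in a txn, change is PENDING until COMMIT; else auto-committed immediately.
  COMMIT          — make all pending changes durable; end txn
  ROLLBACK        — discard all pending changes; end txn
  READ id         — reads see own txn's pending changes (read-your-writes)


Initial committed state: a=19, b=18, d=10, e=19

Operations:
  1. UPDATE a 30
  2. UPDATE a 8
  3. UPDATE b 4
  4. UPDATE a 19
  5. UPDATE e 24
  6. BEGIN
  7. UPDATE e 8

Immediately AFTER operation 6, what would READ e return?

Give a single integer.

Initial committed: {a=19, b=18, d=10, e=19}
Op 1: UPDATE a=30 (auto-commit; committed a=30)
Op 2: UPDATE a=8 (auto-commit; committed a=8)
Op 3: UPDATE b=4 (auto-commit; committed b=4)
Op 4: UPDATE a=19 (auto-commit; committed a=19)
Op 5: UPDATE e=24 (auto-commit; committed e=24)
Op 6: BEGIN: in_txn=True, pending={}
After op 6: visible(e) = 24 (pending={}, committed={a=19, b=4, d=10, e=24})

Answer: 24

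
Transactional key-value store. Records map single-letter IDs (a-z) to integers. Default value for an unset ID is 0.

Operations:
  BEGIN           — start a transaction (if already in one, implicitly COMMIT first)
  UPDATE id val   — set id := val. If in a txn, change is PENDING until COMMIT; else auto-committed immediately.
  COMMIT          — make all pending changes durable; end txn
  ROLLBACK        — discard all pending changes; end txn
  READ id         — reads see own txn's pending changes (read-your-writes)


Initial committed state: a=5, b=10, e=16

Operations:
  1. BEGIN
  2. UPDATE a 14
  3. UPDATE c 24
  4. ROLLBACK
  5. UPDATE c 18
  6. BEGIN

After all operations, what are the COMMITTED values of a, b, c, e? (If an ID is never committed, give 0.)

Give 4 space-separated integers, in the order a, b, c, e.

Answer: 5 10 18 16

Derivation:
Initial committed: {a=5, b=10, e=16}
Op 1: BEGIN: in_txn=True, pending={}
Op 2: UPDATE a=14 (pending; pending now {a=14})
Op 3: UPDATE c=24 (pending; pending now {a=14, c=24})
Op 4: ROLLBACK: discarded pending ['a', 'c']; in_txn=False
Op 5: UPDATE c=18 (auto-commit; committed c=18)
Op 6: BEGIN: in_txn=True, pending={}
Final committed: {a=5, b=10, c=18, e=16}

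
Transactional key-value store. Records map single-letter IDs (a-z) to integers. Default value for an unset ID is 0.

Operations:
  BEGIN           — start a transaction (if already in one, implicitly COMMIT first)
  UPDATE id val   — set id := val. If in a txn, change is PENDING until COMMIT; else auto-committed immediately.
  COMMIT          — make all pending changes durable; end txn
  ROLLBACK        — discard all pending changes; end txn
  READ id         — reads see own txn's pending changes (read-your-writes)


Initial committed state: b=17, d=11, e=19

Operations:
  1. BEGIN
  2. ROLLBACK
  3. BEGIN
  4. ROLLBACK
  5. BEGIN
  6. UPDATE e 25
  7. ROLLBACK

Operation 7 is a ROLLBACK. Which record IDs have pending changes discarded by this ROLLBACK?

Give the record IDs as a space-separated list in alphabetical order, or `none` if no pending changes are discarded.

Initial committed: {b=17, d=11, e=19}
Op 1: BEGIN: in_txn=True, pending={}
Op 2: ROLLBACK: discarded pending []; in_txn=False
Op 3: BEGIN: in_txn=True, pending={}
Op 4: ROLLBACK: discarded pending []; in_txn=False
Op 5: BEGIN: in_txn=True, pending={}
Op 6: UPDATE e=25 (pending; pending now {e=25})
Op 7: ROLLBACK: discarded pending ['e']; in_txn=False
ROLLBACK at op 7 discards: ['e']

Answer: e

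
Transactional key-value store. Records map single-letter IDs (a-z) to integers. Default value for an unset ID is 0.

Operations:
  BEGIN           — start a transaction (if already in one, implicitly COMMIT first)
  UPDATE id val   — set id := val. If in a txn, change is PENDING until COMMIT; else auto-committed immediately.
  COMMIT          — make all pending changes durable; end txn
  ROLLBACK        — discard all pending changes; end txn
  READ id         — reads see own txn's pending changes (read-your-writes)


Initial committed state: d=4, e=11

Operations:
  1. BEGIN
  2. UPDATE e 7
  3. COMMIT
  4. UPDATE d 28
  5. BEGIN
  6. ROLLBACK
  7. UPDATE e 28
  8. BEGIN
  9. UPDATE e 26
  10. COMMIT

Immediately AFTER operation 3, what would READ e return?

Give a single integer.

Answer: 7

Derivation:
Initial committed: {d=4, e=11}
Op 1: BEGIN: in_txn=True, pending={}
Op 2: UPDATE e=7 (pending; pending now {e=7})
Op 3: COMMIT: merged ['e'] into committed; committed now {d=4, e=7}
After op 3: visible(e) = 7 (pending={}, committed={d=4, e=7})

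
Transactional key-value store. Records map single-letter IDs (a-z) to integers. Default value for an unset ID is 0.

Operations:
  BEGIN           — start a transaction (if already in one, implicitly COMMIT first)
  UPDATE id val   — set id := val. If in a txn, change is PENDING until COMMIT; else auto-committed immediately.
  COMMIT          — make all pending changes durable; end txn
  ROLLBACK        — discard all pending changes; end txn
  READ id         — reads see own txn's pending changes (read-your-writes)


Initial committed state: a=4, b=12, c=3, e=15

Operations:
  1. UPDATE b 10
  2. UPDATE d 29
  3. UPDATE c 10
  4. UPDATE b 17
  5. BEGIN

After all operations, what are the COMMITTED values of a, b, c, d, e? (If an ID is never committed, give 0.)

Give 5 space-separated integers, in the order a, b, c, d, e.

Answer: 4 17 10 29 15

Derivation:
Initial committed: {a=4, b=12, c=3, e=15}
Op 1: UPDATE b=10 (auto-commit; committed b=10)
Op 2: UPDATE d=29 (auto-commit; committed d=29)
Op 3: UPDATE c=10 (auto-commit; committed c=10)
Op 4: UPDATE b=17 (auto-commit; committed b=17)
Op 5: BEGIN: in_txn=True, pending={}
Final committed: {a=4, b=17, c=10, d=29, e=15}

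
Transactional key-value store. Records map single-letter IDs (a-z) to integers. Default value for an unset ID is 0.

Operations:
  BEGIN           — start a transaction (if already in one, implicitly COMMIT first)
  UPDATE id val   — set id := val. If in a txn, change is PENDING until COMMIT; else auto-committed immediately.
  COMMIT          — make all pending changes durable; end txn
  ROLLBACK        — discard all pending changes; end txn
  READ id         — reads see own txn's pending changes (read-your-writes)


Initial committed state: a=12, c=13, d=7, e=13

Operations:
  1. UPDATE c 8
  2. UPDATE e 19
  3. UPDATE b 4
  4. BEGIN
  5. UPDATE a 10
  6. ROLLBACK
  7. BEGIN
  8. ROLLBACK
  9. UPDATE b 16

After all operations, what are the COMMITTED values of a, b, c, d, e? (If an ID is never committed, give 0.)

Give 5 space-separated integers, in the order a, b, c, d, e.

Answer: 12 16 8 7 19

Derivation:
Initial committed: {a=12, c=13, d=7, e=13}
Op 1: UPDATE c=8 (auto-commit; committed c=8)
Op 2: UPDATE e=19 (auto-commit; committed e=19)
Op 3: UPDATE b=4 (auto-commit; committed b=4)
Op 4: BEGIN: in_txn=True, pending={}
Op 5: UPDATE a=10 (pending; pending now {a=10})
Op 6: ROLLBACK: discarded pending ['a']; in_txn=False
Op 7: BEGIN: in_txn=True, pending={}
Op 8: ROLLBACK: discarded pending []; in_txn=False
Op 9: UPDATE b=16 (auto-commit; committed b=16)
Final committed: {a=12, b=16, c=8, d=7, e=19}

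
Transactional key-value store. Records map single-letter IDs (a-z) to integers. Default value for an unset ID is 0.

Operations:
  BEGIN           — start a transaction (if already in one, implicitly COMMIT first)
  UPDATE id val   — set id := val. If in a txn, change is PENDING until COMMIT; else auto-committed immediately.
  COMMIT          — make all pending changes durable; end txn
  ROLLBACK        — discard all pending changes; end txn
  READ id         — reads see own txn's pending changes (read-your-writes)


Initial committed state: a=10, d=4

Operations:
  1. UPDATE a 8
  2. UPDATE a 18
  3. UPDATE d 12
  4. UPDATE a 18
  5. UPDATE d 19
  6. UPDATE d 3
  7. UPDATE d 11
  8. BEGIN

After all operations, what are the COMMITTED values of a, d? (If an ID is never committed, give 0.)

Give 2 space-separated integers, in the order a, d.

Initial committed: {a=10, d=4}
Op 1: UPDATE a=8 (auto-commit; committed a=8)
Op 2: UPDATE a=18 (auto-commit; committed a=18)
Op 3: UPDATE d=12 (auto-commit; committed d=12)
Op 4: UPDATE a=18 (auto-commit; committed a=18)
Op 5: UPDATE d=19 (auto-commit; committed d=19)
Op 6: UPDATE d=3 (auto-commit; committed d=3)
Op 7: UPDATE d=11 (auto-commit; committed d=11)
Op 8: BEGIN: in_txn=True, pending={}
Final committed: {a=18, d=11}

Answer: 18 11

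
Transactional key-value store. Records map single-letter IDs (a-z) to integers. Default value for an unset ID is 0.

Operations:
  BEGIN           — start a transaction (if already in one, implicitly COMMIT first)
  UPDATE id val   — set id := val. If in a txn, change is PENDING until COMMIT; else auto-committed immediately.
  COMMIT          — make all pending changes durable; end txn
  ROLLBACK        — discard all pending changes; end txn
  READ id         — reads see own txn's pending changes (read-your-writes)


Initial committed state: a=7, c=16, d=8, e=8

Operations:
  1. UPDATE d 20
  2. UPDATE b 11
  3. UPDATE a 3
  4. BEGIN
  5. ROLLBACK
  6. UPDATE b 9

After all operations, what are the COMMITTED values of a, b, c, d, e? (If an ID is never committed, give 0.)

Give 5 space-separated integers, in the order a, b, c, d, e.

Initial committed: {a=7, c=16, d=8, e=8}
Op 1: UPDATE d=20 (auto-commit; committed d=20)
Op 2: UPDATE b=11 (auto-commit; committed b=11)
Op 3: UPDATE a=3 (auto-commit; committed a=3)
Op 4: BEGIN: in_txn=True, pending={}
Op 5: ROLLBACK: discarded pending []; in_txn=False
Op 6: UPDATE b=9 (auto-commit; committed b=9)
Final committed: {a=3, b=9, c=16, d=20, e=8}

Answer: 3 9 16 20 8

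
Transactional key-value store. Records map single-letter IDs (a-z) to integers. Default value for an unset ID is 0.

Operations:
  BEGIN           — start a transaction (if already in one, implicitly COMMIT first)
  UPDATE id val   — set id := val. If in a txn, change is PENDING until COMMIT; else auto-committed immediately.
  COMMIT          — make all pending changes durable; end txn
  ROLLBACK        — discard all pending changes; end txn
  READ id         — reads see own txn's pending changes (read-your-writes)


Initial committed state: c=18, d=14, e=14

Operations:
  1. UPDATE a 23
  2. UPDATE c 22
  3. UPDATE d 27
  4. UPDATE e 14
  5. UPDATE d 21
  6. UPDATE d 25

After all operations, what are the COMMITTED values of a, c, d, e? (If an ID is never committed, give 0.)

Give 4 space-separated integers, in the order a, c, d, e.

Initial committed: {c=18, d=14, e=14}
Op 1: UPDATE a=23 (auto-commit; committed a=23)
Op 2: UPDATE c=22 (auto-commit; committed c=22)
Op 3: UPDATE d=27 (auto-commit; committed d=27)
Op 4: UPDATE e=14 (auto-commit; committed e=14)
Op 5: UPDATE d=21 (auto-commit; committed d=21)
Op 6: UPDATE d=25 (auto-commit; committed d=25)
Final committed: {a=23, c=22, d=25, e=14}

Answer: 23 22 25 14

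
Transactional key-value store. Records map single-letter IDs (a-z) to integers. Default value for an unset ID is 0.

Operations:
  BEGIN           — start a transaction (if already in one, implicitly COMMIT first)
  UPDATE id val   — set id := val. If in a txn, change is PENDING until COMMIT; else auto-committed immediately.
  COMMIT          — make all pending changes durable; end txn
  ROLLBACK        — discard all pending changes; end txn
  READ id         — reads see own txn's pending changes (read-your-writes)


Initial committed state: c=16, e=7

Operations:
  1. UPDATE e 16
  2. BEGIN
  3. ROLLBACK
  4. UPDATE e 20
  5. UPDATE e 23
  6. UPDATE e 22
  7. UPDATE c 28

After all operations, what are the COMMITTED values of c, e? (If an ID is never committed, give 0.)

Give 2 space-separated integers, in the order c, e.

Answer: 28 22

Derivation:
Initial committed: {c=16, e=7}
Op 1: UPDATE e=16 (auto-commit; committed e=16)
Op 2: BEGIN: in_txn=True, pending={}
Op 3: ROLLBACK: discarded pending []; in_txn=False
Op 4: UPDATE e=20 (auto-commit; committed e=20)
Op 5: UPDATE e=23 (auto-commit; committed e=23)
Op 6: UPDATE e=22 (auto-commit; committed e=22)
Op 7: UPDATE c=28 (auto-commit; committed c=28)
Final committed: {c=28, e=22}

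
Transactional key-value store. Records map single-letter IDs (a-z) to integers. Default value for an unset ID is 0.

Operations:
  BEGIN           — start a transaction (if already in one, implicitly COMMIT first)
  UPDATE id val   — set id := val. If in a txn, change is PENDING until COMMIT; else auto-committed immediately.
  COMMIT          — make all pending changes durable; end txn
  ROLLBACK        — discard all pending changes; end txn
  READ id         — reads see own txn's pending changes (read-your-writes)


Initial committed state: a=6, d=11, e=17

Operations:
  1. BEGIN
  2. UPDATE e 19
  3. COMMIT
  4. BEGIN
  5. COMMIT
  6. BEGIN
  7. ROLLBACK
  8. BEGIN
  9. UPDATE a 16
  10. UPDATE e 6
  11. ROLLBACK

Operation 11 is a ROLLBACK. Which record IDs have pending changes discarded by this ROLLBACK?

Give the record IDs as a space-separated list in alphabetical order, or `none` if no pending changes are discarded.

Initial committed: {a=6, d=11, e=17}
Op 1: BEGIN: in_txn=True, pending={}
Op 2: UPDATE e=19 (pending; pending now {e=19})
Op 3: COMMIT: merged ['e'] into committed; committed now {a=6, d=11, e=19}
Op 4: BEGIN: in_txn=True, pending={}
Op 5: COMMIT: merged [] into committed; committed now {a=6, d=11, e=19}
Op 6: BEGIN: in_txn=True, pending={}
Op 7: ROLLBACK: discarded pending []; in_txn=False
Op 8: BEGIN: in_txn=True, pending={}
Op 9: UPDATE a=16 (pending; pending now {a=16})
Op 10: UPDATE e=6 (pending; pending now {a=16, e=6})
Op 11: ROLLBACK: discarded pending ['a', 'e']; in_txn=False
ROLLBACK at op 11 discards: ['a', 'e']

Answer: a e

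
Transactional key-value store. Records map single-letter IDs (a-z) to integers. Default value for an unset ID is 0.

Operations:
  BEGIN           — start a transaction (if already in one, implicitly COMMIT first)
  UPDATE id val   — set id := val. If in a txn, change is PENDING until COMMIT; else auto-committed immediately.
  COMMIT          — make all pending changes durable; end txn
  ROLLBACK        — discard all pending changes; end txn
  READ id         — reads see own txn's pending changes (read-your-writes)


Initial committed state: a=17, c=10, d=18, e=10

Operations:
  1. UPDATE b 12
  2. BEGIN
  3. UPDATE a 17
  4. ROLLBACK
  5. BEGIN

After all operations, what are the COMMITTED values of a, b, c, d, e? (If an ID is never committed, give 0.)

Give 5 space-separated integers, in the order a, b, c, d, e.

Initial committed: {a=17, c=10, d=18, e=10}
Op 1: UPDATE b=12 (auto-commit; committed b=12)
Op 2: BEGIN: in_txn=True, pending={}
Op 3: UPDATE a=17 (pending; pending now {a=17})
Op 4: ROLLBACK: discarded pending ['a']; in_txn=False
Op 5: BEGIN: in_txn=True, pending={}
Final committed: {a=17, b=12, c=10, d=18, e=10}

Answer: 17 12 10 18 10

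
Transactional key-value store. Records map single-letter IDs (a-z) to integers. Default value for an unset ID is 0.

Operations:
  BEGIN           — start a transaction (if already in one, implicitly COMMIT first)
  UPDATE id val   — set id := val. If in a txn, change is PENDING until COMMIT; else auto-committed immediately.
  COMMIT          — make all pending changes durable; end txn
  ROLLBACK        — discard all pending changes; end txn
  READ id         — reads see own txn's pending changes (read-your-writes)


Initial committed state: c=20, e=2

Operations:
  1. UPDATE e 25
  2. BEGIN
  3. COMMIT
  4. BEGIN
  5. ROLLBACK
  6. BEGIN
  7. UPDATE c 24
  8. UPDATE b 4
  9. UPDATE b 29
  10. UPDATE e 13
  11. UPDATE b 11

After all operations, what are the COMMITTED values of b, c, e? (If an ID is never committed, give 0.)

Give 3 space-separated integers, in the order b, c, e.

Initial committed: {c=20, e=2}
Op 1: UPDATE e=25 (auto-commit; committed e=25)
Op 2: BEGIN: in_txn=True, pending={}
Op 3: COMMIT: merged [] into committed; committed now {c=20, e=25}
Op 4: BEGIN: in_txn=True, pending={}
Op 5: ROLLBACK: discarded pending []; in_txn=False
Op 6: BEGIN: in_txn=True, pending={}
Op 7: UPDATE c=24 (pending; pending now {c=24})
Op 8: UPDATE b=4 (pending; pending now {b=4, c=24})
Op 9: UPDATE b=29 (pending; pending now {b=29, c=24})
Op 10: UPDATE e=13 (pending; pending now {b=29, c=24, e=13})
Op 11: UPDATE b=11 (pending; pending now {b=11, c=24, e=13})
Final committed: {c=20, e=25}

Answer: 0 20 25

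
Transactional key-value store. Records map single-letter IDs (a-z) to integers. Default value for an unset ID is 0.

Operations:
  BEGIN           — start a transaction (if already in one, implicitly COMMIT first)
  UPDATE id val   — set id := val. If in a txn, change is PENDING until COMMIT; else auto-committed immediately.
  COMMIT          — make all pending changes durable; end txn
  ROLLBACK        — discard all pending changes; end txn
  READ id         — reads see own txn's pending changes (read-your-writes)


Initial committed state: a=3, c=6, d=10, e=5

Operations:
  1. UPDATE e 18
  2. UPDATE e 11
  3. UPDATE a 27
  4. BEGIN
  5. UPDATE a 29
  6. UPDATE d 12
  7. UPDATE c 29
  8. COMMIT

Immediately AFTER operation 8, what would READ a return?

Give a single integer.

Initial committed: {a=3, c=6, d=10, e=5}
Op 1: UPDATE e=18 (auto-commit; committed e=18)
Op 2: UPDATE e=11 (auto-commit; committed e=11)
Op 3: UPDATE a=27 (auto-commit; committed a=27)
Op 4: BEGIN: in_txn=True, pending={}
Op 5: UPDATE a=29 (pending; pending now {a=29})
Op 6: UPDATE d=12 (pending; pending now {a=29, d=12})
Op 7: UPDATE c=29 (pending; pending now {a=29, c=29, d=12})
Op 8: COMMIT: merged ['a', 'c', 'd'] into committed; committed now {a=29, c=29, d=12, e=11}
After op 8: visible(a) = 29 (pending={}, committed={a=29, c=29, d=12, e=11})

Answer: 29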